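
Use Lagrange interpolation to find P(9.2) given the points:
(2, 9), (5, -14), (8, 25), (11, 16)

Lagrange interpolation formula:
P(x) = Σ yᵢ × Lᵢ(x)
where Lᵢ(x) = Π_{j≠i} (x - xⱼ)/(xᵢ - xⱼ)

L_0(9.2) = (9.2 - 5)/(2 - 5) × (9.2 - 8)/(2 - 8) × (9.2 - 11)/(2 - 11) = 0.056000
L_1(9.2) = (9.2 - 2)/(5 - 2) × (9.2 - 8)/(5 - 8) × (9.2 - 11)/(5 - 11) = -0.288000
L_2(9.2) = (9.2 - 2)/(8 - 2) × (9.2 - 5)/(8 - 5) × (9.2 - 11)/(8 - 11) = 1.008000
L_3(9.2) = (9.2 - 2)/(11 - 2) × (9.2 - 5)/(11 - 5) × (9.2 - 8)/(11 - 8) = 0.224000

P(9.2) = 9×L_0(9.2) + (-14)×L_1(9.2) + 25×L_2(9.2) + 16×L_3(9.2)
P(9.2) = 33.320000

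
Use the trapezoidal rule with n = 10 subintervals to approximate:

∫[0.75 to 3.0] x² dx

f(x) = x²
a = 0.75, b = 3.0, n = 10
h = (b - a)/n = 0.225000

Trapezoidal rule: (h/2)[f(x₀) + 2f(x₁) + 2f(x₂) + ... + f(xₙ)]

x_0 = 0.7500, f(x_0) = 0.562500, coefficient = 1
x_1 = 0.9750, f(x_1) = 0.950625, coefficient = 2
x_2 = 1.2000, f(x_2) = 1.440000, coefficient = 2
x_3 = 1.4250, f(x_3) = 2.030625, coefficient = 2
x_4 = 1.6500, f(x_4) = 2.722500, coefficient = 2
x_5 = 1.8750, f(x_5) = 3.515625, coefficient = 2
x_6 = 2.1000, f(x_6) = 4.410000, coefficient = 2
x_7 = 2.3250, f(x_7) = 5.405625, coefficient = 2
x_8 = 2.5500, f(x_8) = 6.502500, coefficient = 2
x_9 = 2.7750, f(x_9) = 7.700625, coefficient = 2
x_10 = 3.0000, f(x_10) = 9.000000, coefficient = 1

I ≈ (0.225000/2) × 78.918750 = 8.878359
Exact value: 8.859375
Error: 0.018984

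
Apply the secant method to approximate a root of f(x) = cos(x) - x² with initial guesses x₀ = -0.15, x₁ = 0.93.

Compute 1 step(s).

f(x) = cos(x) - x²
x₀ = -0.15, x₁ = 0.93

Secant formula: x_{n+1} = x_n - f(x_n)(x_n - x_{n-1})/(f(x_n) - f(x_{n-1}))

Iteration 1:
  f(-0.150000) = 0.966271
  f(0.930000) = -0.267066
  x_2 = 0.930000 - (-0.267066)×(0.930000 - (-0.150000))/(-0.267066 - 0.966271)
       = 0.696137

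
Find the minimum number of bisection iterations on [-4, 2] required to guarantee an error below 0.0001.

We need (b-a)/2^n ≤ 0.0001
(2 - (-4))/2^n ≤ 0.0001
6/2^n ≤ 0.0001
2^n ≥ 60000
n ≥ log₂(60000) = 15.87
n ≥ 16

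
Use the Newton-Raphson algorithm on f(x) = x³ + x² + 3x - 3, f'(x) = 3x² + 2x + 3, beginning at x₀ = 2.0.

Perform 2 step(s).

f(x) = x³ + x² + 3x - 3
f'(x) = 3x² + 2x + 3
x₀ = 2.0

Newton-Raphson formula: x_{n+1} = x_n - f(x_n)/f'(x_n)

Iteration 1:
  f(2.000000) = 15.000000
  f'(2.000000) = 19.000000
  x_1 = 2.000000 - 15.000000/19.000000 = 1.210526
Iteration 2:
  f(1.210526) = 3.870827
  f'(1.210526) = 9.817175
  x_2 = 1.210526 - 3.870827/9.817175 = 0.816235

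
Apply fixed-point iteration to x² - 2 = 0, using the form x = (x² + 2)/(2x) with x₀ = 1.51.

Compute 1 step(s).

Equation: x² - 2 = 0
Fixed-point form: x = (x² + 2)/(2x)
x₀ = 1.51

x_1 = g(1.510000) = 1.417252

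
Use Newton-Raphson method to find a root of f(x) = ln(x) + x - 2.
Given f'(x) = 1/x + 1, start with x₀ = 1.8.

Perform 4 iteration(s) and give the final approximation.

f(x) = ln(x) + x - 2
f'(x) = 1/x + 1
x₀ = 1.8

Newton-Raphson formula: x_{n+1} = x_n - f(x_n)/f'(x_n)

Iteration 1:
  f(1.800000) = 0.387787
  f'(1.800000) = 1.555556
  x_1 = 1.800000 - 0.387787/1.555556 = 1.550709
Iteration 2:
  f(1.550709) = -0.010579
  f'(1.550709) = 1.644866
  x_2 = 1.550709 - (-0.010579)/1.644866 = 1.557140
Iteration 3:
  f(1.557140) = -0.000009
  f'(1.557140) = 1.642203
  x_3 = 1.557140 - (-0.000009)/1.642203 = 1.557146
Iteration 4:
  f(1.557146) = 0.000000
  f'(1.557146) = 1.642201
  x_4 = 1.557146 - 0.000000/1.642201 = 1.557146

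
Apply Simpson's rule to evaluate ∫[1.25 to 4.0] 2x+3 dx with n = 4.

f(x) = 2x+3
a = 1.25, b = 4.0, n = 4
h = (b - a)/n = 0.687500

Simpson's rule: (h/3)[f(x₀) + 4f(x₁) + 2f(x₂) + ... + f(xₙ)]

x_0 = 1.2500, f(x_0) = 5.500000, coefficient = 1
x_1 = 1.9375, f(x_1) = 6.875000, coefficient = 4
x_2 = 2.6250, f(x_2) = 8.250000, coefficient = 2
x_3 = 3.3125, f(x_3) = 9.625000, coefficient = 4
x_4 = 4.0000, f(x_4) = 11.000000, coefficient = 1

I ≈ (0.687500/3) × 99.000000 = 22.687500
Exact value: 22.687500
Error: 0.000000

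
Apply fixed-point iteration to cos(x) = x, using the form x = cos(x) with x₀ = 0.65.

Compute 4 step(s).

Equation: cos(x) = x
Fixed-point form: x = cos(x)
x₀ = 0.65

x_1 = g(0.650000) = 0.796084
x_2 = g(0.796084) = 0.699511
x_3 = g(0.699511) = 0.765157
x_4 = g(0.765157) = 0.721273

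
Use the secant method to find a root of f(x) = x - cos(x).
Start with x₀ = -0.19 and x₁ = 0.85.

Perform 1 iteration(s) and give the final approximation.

f(x) = x - cos(x)
x₀ = -0.19, x₁ = 0.85

Secant formula: x_{n+1} = x_n - f(x_n)(x_n - x_{n-1})/(f(x_n) - f(x_{n-1}))

Iteration 1:
  f(-0.190000) = -1.172004
  f(0.850000) = 0.190017
  x_2 = 0.850000 - 0.190017×(0.850000 - (-0.190000))/(0.190017 - (-1.172004))
       = 0.704909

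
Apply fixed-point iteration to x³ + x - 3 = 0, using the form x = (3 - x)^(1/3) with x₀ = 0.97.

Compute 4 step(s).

Equation: x³ + x - 3 = 0
Fixed-point form: x = (3 - x)^(1/3)
x₀ = 0.97

x_1 = g(0.970000) = 1.266189
x_2 = g(1.266189) = 1.201344
x_3 = g(1.201344) = 1.216138
x_4 = g(1.216138) = 1.212794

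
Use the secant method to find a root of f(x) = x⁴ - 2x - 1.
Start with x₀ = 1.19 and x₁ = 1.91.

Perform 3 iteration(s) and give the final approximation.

f(x) = x⁴ - 2x - 1
x₀ = 1.19, x₁ = 1.91

Secant formula: x_{n+1} = x_n - f(x_n)(x_n - x_{n-1})/(f(x_n) - f(x_{n-1}))

Iteration 1:
  f(1.190000) = -1.374661
  f(1.910000) = 8.488634
  x_2 = 1.910000 - 8.488634×(1.910000 - 1.190000)/(8.488634 - (-1.374661))
       = 1.290347
Iteration 2:
  f(1.910000) = 8.488634
  f(1.290347) = -0.808482
  x_3 = 1.290347 - (-0.808482)×(1.290347 - 1.910000)/(-0.808482 - 8.488634)
       = 1.344233
Iteration 3:
  f(1.290347) = -0.808482
  f(1.344233) = -0.423355
  x_4 = 1.344233 - (-0.423355)×(1.344233 - 1.290347)/(-0.423355 - (-0.808482))
       = 1.403467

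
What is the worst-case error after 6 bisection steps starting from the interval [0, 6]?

Bisection error bound: |error| ≤ (b-a)/2^n
|error| ≤ (6 - 0)/2^6 = 6/2^6
|error| ≤ 0.0937500000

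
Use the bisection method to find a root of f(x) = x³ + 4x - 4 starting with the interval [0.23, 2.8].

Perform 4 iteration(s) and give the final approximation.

f(x) = x³ + 4x - 4
Initial interval: [0.23, 2.8]

Iteration 1:
  c_1 = (0.230000 + 2.800000)/2 = 1.515000
  f(c_1) = f(1.515000) = 5.537266
  f(a) × f(c) < 0, new interval: [0.230000, 1.515000]
Iteration 2:
  c_2 = (0.230000 + 1.515000)/2 = 0.872500
  f(c_2) = f(0.872500) = 0.154196
  f(a) × f(c) < 0, new interval: [0.230000, 0.872500]
Iteration 3:
  c_3 = (0.230000 + 0.872500)/2 = 0.551250
  f(c_3) = f(0.551250) = -1.627488
  f(a) × f(c) ≥ 0, new interval: [0.551250, 0.872500]
Iteration 4:
  c_4 = (0.551250 + 0.872500)/2 = 0.711875
  f(c_4) = f(0.711875) = -0.791746
  f(a) × f(c) ≥ 0, new interval: [0.711875, 0.872500]

After 4 iteration(s), the approximation is c_4 = 0.711875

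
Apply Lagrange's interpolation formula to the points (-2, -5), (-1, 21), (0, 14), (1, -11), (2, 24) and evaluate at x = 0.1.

Lagrange interpolation formula:
P(x) = Σ yᵢ × Lᵢ(x)
where Lᵢ(x) = Π_{j≠i} (x - xⱼ)/(xᵢ - xⱼ)

L_0(0.1) = (0.1 - (-1))/(-2 - (-1)) × (0.1 - 0)/(-2 - 0) × (0.1 - 1)/(-2 - 1) × (0.1 - 2)/(-2 - 2) = 0.007838
L_1(0.1) = (0.1 - (-2))/(-1 - (-2)) × (0.1 - 0)/(-1 - 0) × (0.1 - 1)/(-1 - 1) × (0.1 - 2)/(-1 - 2) = -0.059850
L_2(0.1) = (0.1 - (-2))/(0 - (-2)) × (0.1 - (-1))/(0 - (-1)) × (0.1 - 1)/(0 - 1) × (0.1 - 2)/(0 - 2) = 0.987525
L_3(0.1) = (0.1 - (-2))/(1 - (-2)) × (0.1 - (-1))/(1 - (-1)) × (0.1 - 0)/(1 - 0) × (0.1 - 2)/(1 - 2) = 0.073150
L_4(0.1) = (0.1 - (-2))/(2 - (-2)) × (0.1 - (-1))/(2 - (-1)) × (0.1 - 0)/(2 - 0) × (0.1 - 1)/(2 - 1) = -0.008663

P(0.1) = (-5)×L_0(0.1) + 21×L_1(0.1) + 14×L_2(0.1) + (-11)×L_3(0.1) + 24×L_4(0.1)
P(0.1) = 11.516763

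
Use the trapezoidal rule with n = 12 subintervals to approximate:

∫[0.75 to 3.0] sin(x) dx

f(x) = sin(x)
a = 0.75, b = 3.0, n = 12
h = (b - a)/n = 0.187500

Trapezoidal rule: (h/2)[f(x₀) + 2f(x₁) + 2f(x₂) + ... + f(xₙ)]

x_0 = 0.7500, f(x_0) = 0.681639, coefficient = 1
x_1 = 0.9375, f(x_1) = 0.806081, coefficient = 2
x_2 = 1.1250, f(x_2) = 0.902268, coefficient = 2
x_3 = 1.3125, f(x_3) = 0.966827, coefficient = 2
x_4 = 1.5000, f(x_4) = 0.997495, coefficient = 2
x_5 = 1.6875, f(x_5) = 0.993198, coefficient = 2
x_6 = 1.8750, f(x_6) = 0.954086, coefficient = 2
x_7 = 2.0625, f(x_7) = 0.881530, coefficient = 2
x_8 = 2.2500, f(x_8) = 0.778073, coefficient = 2
x_9 = 2.4375, f(x_9) = 0.647343, coefficient = 2
x_10 = 2.6250, f(x_10) = 0.493920, coefficient = 2
x_11 = 2.8125, f(x_11) = 0.323185, coefficient = 2
x_12 = 3.0000, f(x_12) = 0.141120, coefficient = 1

I ≈ (0.187500/2) × 18.310767 = 1.716634
Exact value: 1.721681
Error: 0.005047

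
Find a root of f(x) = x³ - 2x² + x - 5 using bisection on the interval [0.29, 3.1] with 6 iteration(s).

f(x) = x³ - 2x² + x - 5
Initial interval: [0.29, 3.1]

Iteration 1:
  c_1 = (0.290000 + 3.100000)/2 = 1.695000
  f(c_1) = f(1.695000) = -4.181273
  f(a) × f(c) ≥ 0, new interval: [1.695000, 3.100000]
Iteration 2:
  c_2 = (1.695000 + 3.100000)/2 = 2.397500
  f(c_2) = f(2.397500) = -0.317668
  f(a) × f(c) ≥ 0, new interval: [2.397500, 3.100000]
Iteration 3:
  c_3 = (2.397500 + 3.100000)/2 = 2.748750
  f(c_3) = f(2.748750) = 3.406025
  f(a) × f(c) < 0, new interval: [2.397500, 2.748750]
Iteration 4:
  c_4 = (2.397500 + 2.748750)/2 = 2.573125
  f(c_4) = f(2.573125) = 1.367770
  f(a) × f(c) < 0, new interval: [2.397500, 2.573125]
Iteration 5:
  c_5 = (2.397500 + 2.573125)/2 = 2.485313
  f(c_5) = f(2.485313) = 0.482980
  f(a) × f(c) < 0, new interval: [2.397500, 2.485313]
Iteration 6:
  c_6 = (2.397500 + 2.485313)/2 = 2.441406
  f(c_6) = f(2.441406) = 0.072393
  f(a) × f(c) < 0, new interval: [2.397500, 2.441406]

After 6 iteration(s), the approximation is c_6 = 2.441406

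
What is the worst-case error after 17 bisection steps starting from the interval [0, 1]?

Bisection error bound: |error| ≤ (b-a)/2^n
|error| ≤ (1 - 0)/2^17 = 1/2^17
|error| ≤ 0.0000076294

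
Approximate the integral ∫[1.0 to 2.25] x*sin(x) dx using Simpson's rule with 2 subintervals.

f(x) = x*sin(x)
a = 1.0, b = 2.25, n = 2
h = (b - a)/n = 0.625000

Simpson's rule: (h/3)[f(x₀) + 4f(x₁) + 2f(x₂) + ... + f(xₙ)]

x_0 = 1.0000, f(x_0) = 0.841471, coefficient = 1
x_1 = 1.6250, f(x_1) = 1.622613, coefficient = 4
x_2 = 2.2500, f(x_2) = 1.750665, coefficient = 1

I ≈ (0.625000/3) × 9.082589 = 1.892206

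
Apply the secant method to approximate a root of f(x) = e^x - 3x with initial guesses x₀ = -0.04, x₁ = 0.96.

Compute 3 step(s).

f(x) = e^x - 3x
x₀ = -0.04, x₁ = 0.96

Secant formula: x_{n+1} = x_n - f(x_n)(x_n - x_{n-1})/(f(x_n) - f(x_{n-1}))

Iteration 1:
  f(-0.040000) = 1.080789
  f(0.960000) = -0.268304
  x_2 = 0.960000 - (-0.268304)×(0.960000 - (-0.040000))/(-0.268304 - 1.080789)
       = 0.761123
Iteration 2:
  f(0.960000) = -0.268304
  f(0.761123) = -0.142690
  x_3 = 0.761123 - (-0.142690)×(0.761123 - 0.960000)/(-0.142690 - (-0.268304))
       = 0.535209
Iteration 3:
  f(0.761123) = -0.142690
  f(0.535209) = 0.102178
  x_4 = 0.535209 - 0.102178×(0.535209 - 0.761123)/(0.102178 - (-0.142690))
       = 0.629478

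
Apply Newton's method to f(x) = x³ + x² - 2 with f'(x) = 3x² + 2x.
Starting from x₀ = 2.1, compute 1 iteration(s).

f(x) = x³ + x² - 2
f'(x) = 3x² + 2x
x₀ = 2.1

Newton-Raphson formula: x_{n+1} = x_n - f(x_n)/f'(x_n)

Iteration 1:
  f(2.100000) = 11.671000
  f'(2.100000) = 17.430000
  x_1 = 2.100000 - 11.671000/17.430000 = 1.430407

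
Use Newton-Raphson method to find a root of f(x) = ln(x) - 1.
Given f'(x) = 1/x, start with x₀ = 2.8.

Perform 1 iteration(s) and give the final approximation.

f(x) = ln(x) - 1
f'(x) = 1/x
x₀ = 2.8

Newton-Raphson formula: x_{n+1} = x_n - f(x_n)/f'(x_n)

Iteration 1:
  f(2.800000) = 0.029619
  f'(2.800000) = 0.357143
  x_1 = 2.800000 - 0.029619/0.357143 = 2.717066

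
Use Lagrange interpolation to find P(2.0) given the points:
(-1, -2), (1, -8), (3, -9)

Lagrange interpolation formula:
P(x) = Σ yᵢ × Lᵢ(x)
where Lᵢ(x) = Π_{j≠i} (x - xⱼ)/(xᵢ - xⱼ)

L_0(2.0) = (2.0 - 1)/(-1 - 1) × (2.0 - 3)/(-1 - 3) = -0.125000
L_1(2.0) = (2.0 - (-1))/(1 - (-1)) × (2.0 - 3)/(1 - 3) = 0.750000
L_2(2.0) = (2.0 - (-1))/(3 - (-1)) × (2.0 - 1)/(3 - 1) = 0.375000

P(2.0) = (-2)×L_0(2.0) + (-8)×L_1(2.0) + (-9)×L_2(2.0)
P(2.0) = -9.125000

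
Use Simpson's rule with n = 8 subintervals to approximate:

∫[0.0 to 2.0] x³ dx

f(x) = x³
a = 0.0, b = 2.0, n = 8
h = (b - a)/n = 0.250000

Simpson's rule: (h/3)[f(x₀) + 4f(x₁) + 2f(x₂) + ... + f(xₙ)]

x_0 = 0.0000, f(x_0) = 0.000000, coefficient = 1
x_1 = 0.2500, f(x_1) = 0.015625, coefficient = 4
x_2 = 0.5000, f(x_2) = 0.125000, coefficient = 2
x_3 = 0.7500, f(x_3) = 0.421875, coefficient = 4
x_4 = 1.0000, f(x_4) = 1.000000, coefficient = 2
x_5 = 1.2500, f(x_5) = 1.953125, coefficient = 4
x_6 = 1.5000, f(x_6) = 3.375000, coefficient = 2
x_7 = 1.7500, f(x_7) = 5.359375, coefficient = 4
x_8 = 2.0000, f(x_8) = 8.000000, coefficient = 1

I ≈ (0.250000/3) × 48.000000 = 4.000000
Exact value: 4.000000
Error: 0.000000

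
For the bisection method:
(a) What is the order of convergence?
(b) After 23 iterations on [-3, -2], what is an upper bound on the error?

(a) Bisection has linear (order 1) convergence; the error is halved each step.

(b) Error bound = (b-a)/2^n = (-2 - (-3))/2^{23}
    = 1/2^{23}

(a) 1 (linear); (b) error ≤ 1.19e-07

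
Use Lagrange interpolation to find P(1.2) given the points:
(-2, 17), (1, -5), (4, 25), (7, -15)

Lagrange interpolation formula:
P(x) = Σ yᵢ × Lᵢ(x)
where Lᵢ(x) = Π_{j≠i} (x - xⱼ)/(xᵢ - xⱼ)

L_0(1.2) = (1.2 - 1)/(-2 - 1) × (1.2 - 4)/(-2 - 4) × (1.2 - 7)/(-2 - 7) = -0.020049
L_1(1.2) = (1.2 - (-2))/(1 - (-2)) × (1.2 - 4)/(1 - 4) × (1.2 - 7)/(1 - 7) = 0.962370
L_2(1.2) = (1.2 - (-2))/(4 - (-2)) × (1.2 - 1)/(4 - 1) × (1.2 - 7)/(4 - 7) = 0.068741
L_3(1.2) = (1.2 - (-2))/(7 - (-2)) × (1.2 - 1)/(7 - 1) × (1.2 - 4)/(7 - 4) = -0.011062

P(1.2) = 17×L_0(1.2) + (-5)×L_1(1.2) + 25×L_2(1.2) + (-15)×L_3(1.2)
P(1.2) = -3.268247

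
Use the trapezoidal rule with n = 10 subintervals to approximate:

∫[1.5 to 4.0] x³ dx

f(x) = x³
a = 1.5, b = 4.0, n = 10
h = (b - a)/n = 0.250000

Trapezoidal rule: (h/2)[f(x₀) + 2f(x₁) + 2f(x₂) + ... + f(xₙ)]

x_0 = 1.5000, f(x_0) = 3.375000, coefficient = 1
x_1 = 1.7500, f(x_1) = 5.359375, coefficient = 2
x_2 = 2.0000, f(x_2) = 8.000000, coefficient = 2
x_3 = 2.2500, f(x_3) = 11.390625, coefficient = 2
x_4 = 2.5000, f(x_4) = 15.625000, coefficient = 2
x_5 = 2.7500, f(x_5) = 20.796875, coefficient = 2
x_6 = 3.0000, f(x_6) = 27.000000, coefficient = 2
x_7 = 3.2500, f(x_7) = 34.328125, coefficient = 2
x_8 = 3.5000, f(x_8) = 42.875000, coefficient = 2
x_9 = 3.7500, f(x_9) = 52.734375, coefficient = 2
x_10 = 4.0000, f(x_10) = 64.000000, coefficient = 1

I ≈ (0.250000/2) × 503.593750 = 62.949219
Exact value: 62.734375
Error: 0.214844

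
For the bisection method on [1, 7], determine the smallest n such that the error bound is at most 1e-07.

We need (b-a)/2^n ≤ 1e-07
(7 - 1)/2^n ≤ 1e-07
6/2^n ≤ 1e-07
2^n ≥ 60000000
n ≥ log₂(60000000) = 25.84
n ≥ 26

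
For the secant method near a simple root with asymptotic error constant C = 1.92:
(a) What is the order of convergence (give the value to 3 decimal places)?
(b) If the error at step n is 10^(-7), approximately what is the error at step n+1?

(a) Secant method has superlinear convergence with order φ = (1+√5)/2 ≈ 1.618.
    This means |e_{n+1}| ≈ C|e_n|^1.618.

(b) With |e_n| = 10^(-7) and C = 1.92:
    |e_{n+1}| ≈ 1.92 × (10^(-7))^1.618 = 1.92 × 10^(-11.33)

(a) ≈ 1.618 (golden ratio); (b) |e_{n+1}| ≈ 9.059e-12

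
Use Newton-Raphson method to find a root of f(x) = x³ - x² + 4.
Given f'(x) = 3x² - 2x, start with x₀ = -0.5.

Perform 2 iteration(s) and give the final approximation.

f(x) = x³ - x² + 4
f'(x) = 3x² - 2x
x₀ = -0.5

Newton-Raphson formula: x_{n+1} = x_n - f(x_n)/f'(x_n)

Iteration 1:
  f(-0.500000) = 3.625000
  f'(-0.500000) = 1.750000
  x_1 = -0.500000 - 3.625000/1.750000 = -2.571429
Iteration 2:
  f(-2.571429) = -19.615160
  f'(-2.571429) = 24.979592
  x_2 = -2.571429 - (-19.615160)/24.979592 = -1.786181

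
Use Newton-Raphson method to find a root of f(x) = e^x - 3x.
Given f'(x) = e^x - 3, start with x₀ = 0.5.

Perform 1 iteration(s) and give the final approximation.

f(x) = e^x - 3x
f'(x) = e^x - 3
x₀ = 0.5

Newton-Raphson formula: x_{n+1} = x_n - f(x_n)/f'(x_n)

Iteration 1:
  f(0.500000) = 0.148721
  f'(0.500000) = -1.351279
  x_1 = 0.500000 - 0.148721/(-1.351279) = 0.610060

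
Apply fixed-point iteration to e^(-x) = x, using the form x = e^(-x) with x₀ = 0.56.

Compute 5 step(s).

Equation: e^(-x) = x
Fixed-point form: x = e^(-x)
x₀ = 0.56

x_1 = g(0.560000) = 0.571209
x_2 = g(0.571209) = 0.564842
x_3 = g(0.564842) = 0.568450
x_4 = g(0.568450) = 0.566403
x_5 = g(0.566403) = 0.567563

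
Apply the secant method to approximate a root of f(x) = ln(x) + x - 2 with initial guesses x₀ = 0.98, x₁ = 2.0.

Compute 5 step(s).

f(x) = ln(x) + x - 2
x₀ = 0.98, x₁ = 2.0

Secant formula: x_{n+1} = x_n - f(x_n)(x_n - x_{n-1})/(f(x_n) - f(x_{n-1}))

Iteration 1:
  f(0.980000) = -1.040203
  f(2.000000) = 0.693147
  x_2 = 2.000000 - 0.693147×(2.000000 - 0.980000)/(0.693147 - (-1.040203))
       = 1.592113
Iteration 2:
  f(2.000000) = 0.693147
  f(1.592113) = 0.057176
  x_3 = 1.592113 - 0.057176×(1.592113 - 2.000000)/(0.057176 - 0.693147)
       = 1.555443
Iteration 3:
  f(1.592113) = 0.057176
  f(1.555443) = -0.002796
  x_4 = 1.555443 - (-0.002796)×(1.555443 - 1.592113)/(-0.002796 - 0.057176)
       = 1.557153
Iteration 4:
  f(1.555443) = -0.002796
  f(1.557153) = 0.000012
  x_5 = 1.557153 - 0.000012×(1.557153 - 1.555443)/(0.000012 - (-0.002796))
       = 1.557146
Iteration 5:
  f(1.557153) = 0.000012
  f(1.557146) = 0.000000
  x_6 = 1.557146 - 0.000000×(1.557146 - 1.557153)/(0.000000 - 0.000012)
       = 1.557146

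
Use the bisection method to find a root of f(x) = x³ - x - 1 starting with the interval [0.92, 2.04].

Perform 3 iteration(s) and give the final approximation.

f(x) = x³ - x - 1
Initial interval: [0.92, 2.04]

Iteration 1:
  c_1 = (0.920000 + 2.040000)/2 = 1.480000
  f(c_1) = f(1.480000) = 0.761792
  f(a) × f(c) < 0, new interval: [0.920000, 1.480000]
Iteration 2:
  c_2 = (0.920000 + 1.480000)/2 = 1.200000
  f(c_2) = f(1.200000) = -0.472000
  f(a) × f(c) ≥ 0, new interval: [1.200000, 1.480000]
Iteration 3:
  c_3 = (1.200000 + 1.480000)/2 = 1.340000
  f(c_3) = f(1.340000) = 0.066104
  f(a) × f(c) < 0, new interval: [1.200000, 1.340000]

After 3 iteration(s), the approximation is c_3 = 1.340000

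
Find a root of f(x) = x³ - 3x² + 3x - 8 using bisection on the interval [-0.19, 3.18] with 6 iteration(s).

f(x) = x³ - 3x² + 3x - 8
Initial interval: [-0.19, 3.18]

Iteration 1:
  c_1 = (-0.190000 + 3.180000)/2 = 1.495000
  f(c_1) = f(1.495000) = -6.878713
  f(a) × f(c) ≥ 0, new interval: [1.495000, 3.180000]
Iteration 2:
  c_2 = (1.495000 + 3.180000)/2 = 2.337500
  f(c_2) = f(2.337500) = -4.607338
  f(a) × f(c) ≥ 0, new interval: [2.337500, 3.180000]
Iteration 3:
  c_3 = (2.337500 + 3.180000)/2 = 2.758750
  f(c_3) = f(2.758750) = -1.559832
  f(a) × f(c) ≥ 0, new interval: [2.758750, 3.180000]
Iteration 4:
  c_4 = (2.758750 + 3.180000)/2 = 2.969375
  f(c_4) = f(2.969375) = 0.638099
  f(a) × f(c) < 0, new interval: [2.758750, 2.969375]
Iteration 5:
  c_5 = (2.758750 + 2.969375)/2 = 2.864063
  f(c_5) = f(2.864063) = -0.522888
  f(a) × f(c) ≥ 0, new interval: [2.864063, 2.969375]
Iteration 6:
  c_6 = (2.864063 + 2.969375)/2 = 2.916719
  f(c_6) = f(2.916719) = 0.041662
  f(a) × f(c) < 0, new interval: [2.864063, 2.916719]

After 6 iteration(s), the approximation is c_6 = 2.916719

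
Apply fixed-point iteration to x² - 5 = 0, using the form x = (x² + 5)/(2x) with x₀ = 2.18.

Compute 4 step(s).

Equation: x² - 5 = 0
Fixed-point form: x = (x² + 5)/(2x)
x₀ = 2.18

x_1 = g(2.180000) = 2.236789
x_2 = g(2.236789) = 2.236068
x_3 = g(2.236068) = 2.236068
x_4 = g(2.236068) = 2.236068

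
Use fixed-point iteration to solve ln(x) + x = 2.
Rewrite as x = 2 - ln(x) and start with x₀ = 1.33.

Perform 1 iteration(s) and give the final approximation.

Equation: ln(x) + x = 2
Fixed-point form: x = 2 - ln(x)
x₀ = 1.33

x_1 = g(1.330000) = 1.714821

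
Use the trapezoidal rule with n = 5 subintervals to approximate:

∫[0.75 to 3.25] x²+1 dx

f(x) = x²+1
a = 0.75, b = 3.25, n = 5
h = (b - a)/n = 0.500000

Trapezoidal rule: (h/2)[f(x₀) + 2f(x₁) + 2f(x₂) + ... + f(xₙ)]

x_0 = 0.7500, f(x_0) = 1.562500, coefficient = 1
x_1 = 1.2500, f(x_1) = 2.562500, coefficient = 2
x_2 = 1.7500, f(x_2) = 4.062500, coefficient = 2
x_3 = 2.2500, f(x_3) = 6.062500, coefficient = 2
x_4 = 2.7500, f(x_4) = 8.562500, coefficient = 2
x_5 = 3.2500, f(x_5) = 11.562500, coefficient = 1

I ≈ (0.500000/2) × 55.625000 = 13.906250
Exact value: 13.802083
Error: 0.104167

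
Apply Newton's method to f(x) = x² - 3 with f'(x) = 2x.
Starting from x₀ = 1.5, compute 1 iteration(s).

f(x) = x² - 3
f'(x) = 2x
x₀ = 1.5

Newton-Raphson formula: x_{n+1} = x_n - f(x_n)/f'(x_n)

Iteration 1:
  f(1.500000) = -0.750000
  f'(1.500000) = 3.000000
  x_1 = 1.500000 - (-0.750000)/3.000000 = 1.750000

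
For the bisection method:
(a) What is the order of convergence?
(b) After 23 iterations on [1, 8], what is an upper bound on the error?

(a) Bisection has linear (order 1) convergence; the error is halved each step.

(b) Error bound = (b-a)/2^n = (8 - 1)/2^{23}
    = 7/2^{23}

(a) 1 (linear); (b) error ≤ 8.34e-07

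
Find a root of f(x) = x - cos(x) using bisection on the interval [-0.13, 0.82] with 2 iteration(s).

f(x) = x - cos(x)
Initial interval: [-0.13, 0.82]

Iteration 1:
  c_1 = (-0.130000 + 0.820000)/2 = 0.345000
  f(c_1) = f(0.345000) = -0.596075
  f(a) × f(c) ≥ 0, new interval: [0.345000, 0.820000]
Iteration 2:
  c_2 = (0.345000 + 0.820000)/2 = 0.582500
  f(c_2) = f(0.582500) = -0.252590
  f(a) × f(c) ≥ 0, new interval: [0.582500, 0.820000]

After 2 iteration(s), the approximation is c_2 = 0.582500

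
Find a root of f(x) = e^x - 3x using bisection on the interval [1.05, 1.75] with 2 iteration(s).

f(x) = e^x - 3x
Initial interval: [1.05, 1.75]

Iteration 1:
  c_1 = (1.050000 + 1.750000)/2 = 1.400000
  f(c_1) = f(1.400000) = -0.144800
  f(a) × f(c) ≥ 0, new interval: [1.400000, 1.750000]
Iteration 2:
  c_2 = (1.400000 + 1.750000)/2 = 1.575000
  f(c_2) = f(1.575000) = 0.105742
  f(a) × f(c) < 0, new interval: [1.400000, 1.575000]

After 2 iteration(s), the approximation is c_2 = 1.575000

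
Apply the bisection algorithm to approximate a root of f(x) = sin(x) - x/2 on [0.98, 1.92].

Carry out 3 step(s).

f(x) = sin(x) - x/2
Initial interval: [0.98, 1.92]

Iteration 1:
  c_1 = (0.980000 + 1.920000)/2 = 1.450000
  f(c_1) = f(1.450000) = 0.267713
  f(a) × f(c) ≥ 0, new interval: [1.450000, 1.920000]
Iteration 2:
  c_2 = (1.450000 + 1.920000)/2 = 1.685000
  f(c_2) = f(1.685000) = 0.150986
  f(a) × f(c) ≥ 0, new interval: [1.685000, 1.920000]
Iteration 3:
  c_3 = (1.685000 + 1.920000)/2 = 1.802500
  f(c_3) = f(1.802500) = 0.072027
  f(a) × f(c) ≥ 0, new interval: [1.802500, 1.920000]

After 3 iteration(s), the approximation is c_3 = 1.802500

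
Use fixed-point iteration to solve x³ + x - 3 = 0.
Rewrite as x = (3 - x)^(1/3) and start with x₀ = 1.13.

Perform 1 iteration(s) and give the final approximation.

Equation: x³ + x - 3 = 0
Fixed-point form: x = (3 - x)^(1/3)
x₀ = 1.13

x_1 = g(1.130000) = 1.232009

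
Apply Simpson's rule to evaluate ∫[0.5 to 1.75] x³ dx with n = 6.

f(x) = x³
a = 0.5, b = 1.75, n = 6
h = (b - a)/n = 0.208333

Simpson's rule: (h/3)[f(x₀) + 4f(x₁) + 2f(x₂) + ... + f(xₙ)]

x_0 = 0.5000, f(x_0) = 0.125000, coefficient = 1
x_1 = 0.7083, f(x_1) = 0.355396, coefficient = 4
x_2 = 0.9167, f(x_2) = 0.770255, coefficient = 2
x_3 = 1.1250, f(x_3) = 1.423828, coefficient = 4
x_4 = 1.3333, f(x_4) = 2.370370, coefficient = 2
x_5 = 1.5417, f(x_5) = 3.664135, coefficient = 4
x_6 = 1.7500, f(x_6) = 5.359375, coefficient = 1

I ≈ (0.208333/3) × 33.539063 = 2.329102
Exact value: 2.329102
Error: 0.000000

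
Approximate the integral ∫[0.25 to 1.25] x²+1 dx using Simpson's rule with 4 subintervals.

f(x) = x²+1
a = 0.25, b = 1.25, n = 4
h = (b - a)/n = 0.250000

Simpson's rule: (h/3)[f(x₀) + 4f(x₁) + 2f(x₂) + ... + f(xₙ)]

x_0 = 0.2500, f(x_0) = 1.062500, coefficient = 1
x_1 = 0.5000, f(x_1) = 1.250000, coefficient = 4
x_2 = 0.7500, f(x_2) = 1.562500, coefficient = 2
x_3 = 1.0000, f(x_3) = 2.000000, coefficient = 4
x_4 = 1.2500, f(x_4) = 2.562500, coefficient = 1

I ≈ (0.250000/3) × 19.750000 = 1.645833
Exact value: 1.645833
Error: 0.000000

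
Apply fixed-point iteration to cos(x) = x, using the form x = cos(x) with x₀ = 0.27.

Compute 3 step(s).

Equation: cos(x) = x
Fixed-point form: x = cos(x)
x₀ = 0.27

x_1 = g(0.270000) = 0.963771
x_2 = g(0.963771) = 0.570427
x_3 = g(0.570427) = 0.841671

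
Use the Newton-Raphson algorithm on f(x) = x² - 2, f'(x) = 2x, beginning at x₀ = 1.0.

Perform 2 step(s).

f(x) = x² - 2
f'(x) = 2x
x₀ = 1.0

Newton-Raphson formula: x_{n+1} = x_n - f(x_n)/f'(x_n)

Iteration 1:
  f(1.000000) = -1.000000
  f'(1.000000) = 2.000000
  x_1 = 1.000000 - (-1.000000)/2.000000 = 1.500000
Iteration 2:
  f(1.500000) = 0.250000
  f'(1.500000) = 3.000000
  x_2 = 1.500000 - 0.250000/3.000000 = 1.416667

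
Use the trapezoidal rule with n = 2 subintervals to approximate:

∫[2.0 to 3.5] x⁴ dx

f(x) = x⁴
a = 2.0, b = 3.5, n = 2
h = (b - a)/n = 0.750000

Trapezoidal rule: (h/2)[f(x₀) + 2f(x₁) + 2f(x₂) + ... + f(xₙ)]

x_0 = 2.0000, f(x_0) = 16.000000, coefficient = 1
x_1 = 2.7500, f(x_1) = 57.191406, coefficient = 2
x_2 = 3.5000, f(x_2) = 150.062500, coefficient = 1

I ≈ (0.750000/2) × 280.445312 = 105.166992
Exact value: 98.643750
Error: 6.523242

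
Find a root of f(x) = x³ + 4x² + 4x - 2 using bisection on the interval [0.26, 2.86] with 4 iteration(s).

f(x) = x³ + 4x² + 4x - 2
Initial interval: [0.26, 2.86]

Iteration 1:
  c_1 = (0.260000 + 2.860000)/2 = 1.560000
  f(c_1) = f(1.560000) = 17.770816
  f(a) × f(c) < 0, new interval: [0.260000, 1.560000]
Iteration 2:
  c_2 = (0.260000 + 1.560000)/2 = 0.910000
  f(c_2) = f(0.910000) = 5.705971
  f(a) × f(c) < 0, new interval: [0.260000, 0.910000]
Iteration 3:
  c_3 = (0.260000 + 0.910000)/2 = 0.585000
  f(c_3) = f(0.585000) = 1.909102
  f(a) × f(c) < 0, new interval: [0.260000, 0.585000]
Iteration 4:
  c_4 = (0.260000 + 0.585000)/2 = 0.422500
  f(c_4) = f(0.422500) = 0.479444
  f(a) × f(c) < 0, new interval: [0.260000, 0.422500]

After 4 iteration(s), the approximation is c_4 = 0.422500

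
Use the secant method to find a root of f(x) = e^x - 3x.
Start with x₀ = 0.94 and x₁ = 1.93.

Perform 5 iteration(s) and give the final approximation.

f(x) = e^x - 3x
x₀ = 0.94, x₁ = 1.93

Secant formula: x_{n+1} = x_n - f(x_n)(x_n - x_{n-1})/(f(x_n) - f(x_{n-1}))

Iteration 1:
  f(0.940000) = -0.260019
  f(1.930000) = 1.099510
  x_2 = 1.930000 - 1.099510×(1.930000 - 0.940000)/(1.099510 - (-0.260019))
       = 1.129344
Iteration 2:
  f(1.930000) = 1.099510
  f(1.129344) = -0.294406
  x_3 = 1.129344 - (-0.294406)×(1.129344 - 1.930000)/(-0.294406 - 1.099510)
       = 1.298448
Iteration 3:
  f(1.129344) = -0.294406
  f(1.298448) = -0.231737
  x_4 = 1.298448 - (-0.231737)×(1.298448 - 1.129344)/(-0.231737 - (-0.294406))
       = 1.923771
Iteration 4:
  f(1.298448) = -0.231737
  f(1.923771) = 1.075415
  x_5 = 1.923771 - 1.075415×(1.923771 - 1.298448)/(1.075415 - (-0.231737))
       = 1.409308
Iteration 5:
  f(1.923771) = 1.075415
  f(1.409308) = -0.134802
  x_6 = 1.409308 - (-0.134802)×(1.409308 - 1.923771)/(-0.134802 - 1.075415)
       = 1.466612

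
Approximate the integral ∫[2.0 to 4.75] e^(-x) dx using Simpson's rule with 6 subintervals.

f(x) = e^(-x)
a = 2.0, b = 4.75, n = 6
h = (b - a)/n = 0.458333

Simpson's rule: (h/3)[f(x₀) + 4f(x₁) + 2f(x₂) + ... + f(xₙ)]

x_0 = 2.0000, f(x_0) = 0.135335, coefficient = 1
x_1 = 2.4583, f(x_1) = 0.085577, coefficient = 4
x_2 = 2.9167, f(x_2) = 0.054114, coefficient = 2
x_3 = 3.3750, f(x_3) = 0.034218, coefficient = 4
x_4 = 3.8333, f(x_4) = 0.021637, coefficient = 2
x_5 = 4.2917, f(x_5) = 0.013682, coefficient = 4
x_6 = 4.7500, f(x_6) = 0.008652, coefficient = 1

I ≈ (0.458333/3) × 0.829400 = 0.126714
Exact value: 0.126684
Error: 0.000030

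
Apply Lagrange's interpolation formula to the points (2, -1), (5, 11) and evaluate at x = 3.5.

Lagrange interpolation formula:
P(x) = Σ yᵢ × Lᵢ(x)
where Lᵢ(x) = Π_{j≠i} (x - xⱼ)/(xᵢ - xⱼ)

L_0(3.5) = (3.5 - 5)/(2 - 5) = 0.500000
L_1(3.5) = (3.5 - 2)/(5 - 2) = 0.500000

P(3.5) = (-1)×L_0(3.5) + 11×L_1(3.5)
P(3.5) = 5.000000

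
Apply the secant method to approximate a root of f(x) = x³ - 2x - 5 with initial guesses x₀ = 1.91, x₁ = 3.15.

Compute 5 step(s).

f(x) = x³ - 2x - 5
x₀ = 1.91, x₁ = 3.15

Secant formula: x_{n+1} = x_n - f(x_n)(x_n - x_{n-1})/(f(x_n) - f(x_{n-1}))

Iteration 1:
  f(1.910000) = -1.852129
  f(3.150000) = 19.955875
  x_2 = 3.150000 - 19.955875×(3.150000 - 1.910000)/(19.955875 - (-1.852129))
       = 2.015312
Iteration 2:
  f(3.150000) = 19.955875
  f(2.015312) = -0.845472
  x_3 = 2.015312 - (-0.845472)×(2.015312 - 3.150000)/(-0.845472 - 19.955875)
       = 2.061431
Iteration 3:
  f(2.015312) = -0.845472
  f(2.061431) = -0.362813
  x_4 = 2.061431 - (-0.362813)×(2.061431 - 2.015312)/(-0.362813 - (-0.845472))
       = 2.096099
Iteration 4:
  f(2.061431) = -0.362813
  f(2.096099) = 0.017288
  x_5 = 2.096099 - 0.017288×(2.096099 - 2.061431)/(0.017288 - (-0.362813))
       = 2.094522
Iteration 5:
  f(2.096099) = 0.017288
  f(2.094522) = -0.000326
  x_6 = 2.094522 - (-0.000326)×(2.094522 - 2.096099)/(-0.000326 - 0.017288)
       = 2.094551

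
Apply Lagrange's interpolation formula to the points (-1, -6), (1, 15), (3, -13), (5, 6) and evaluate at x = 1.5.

Lagrange interpolation formula:
P(x) = Σ yᵢ × Lᵢ(x)
where Lᵢ(x) = Π_{j≠i} (x - xⱼ)/(xᵢ - xⱼ)

L_0(1.5) = (1.5 - 1)/(-1 - 1) × (1.5 - 3)/(-1 - 3) × (1.5 - 5)/(-1 - 5) = -0.054688
L_1(1.5) = (1.5 - (-1))/(1 - (-1)) × (1.5 - 3)/(1 - 3) × (1.5 - 5)/(1 - 5) = 0.820312
L_2(1.5) = (1.5 - (-1))/(3 - (-1)) × (1.5 - 1)/(3 - 1) × (1.5 - 5)/(3 - 5) = 0.273438
L_3(1.5) = (1.5 - (-1))/(5 - (-1)) × (1.5 - 1)/(5 - 1) × (1.5 - 3)/(5 - 3) = -0.039062

P(1.5) = (-6)×L_0(1.5) + 15×L_1(1.5) + (-13)×L_2(1.5) + 6×L_3(1.5)
P(1.5) = 8.843750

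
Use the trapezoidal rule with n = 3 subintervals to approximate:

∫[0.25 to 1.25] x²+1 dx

f(x) = x²+1
a = 0.25, b = 1.25, n = 3
h = (b - a)/n = 0.333333

Trapezoidal rule: (h/2)[f(x₀) + 2f(x₁) + 2f(x₂) + ... + f(xₙ)]

x_0 = 0.2500, f(x_0) = 1.062500, coefficient = 1
x_1 = 0.5833, f(x_1) = 1.340278, coefficient = 2
x_2 = 0.9167, f(x_2) = 1.840278, coefficient = 2
x_3 = 1.2500, f(x_3) = 2.562500, coefficient = 1

I ≈ (0.333333/2) × 9.986111 = 1.664352
Exact value: 1.645833
Error: 0.018519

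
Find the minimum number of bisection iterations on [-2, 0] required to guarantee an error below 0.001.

We need (b-a)/2^n ≤ 0.001
(0 - (-2))/2^n ≤ 0.001
2/2^n ≤ 0.001
2^n ≥ 2000
n ≥ log₂(2000) = 10.97
n ≥ 11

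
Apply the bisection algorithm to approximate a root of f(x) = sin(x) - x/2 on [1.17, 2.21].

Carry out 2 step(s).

f(x) = sin(x) - x/2
Initial interval: [1.17, 2.21]

Iteration 1:
  c_1 = (1.170000 + 2.210000)/2 = 1.690000
  f(c_1) = f(1.690000) = 0.147904
  f(a) × f(c) ≥ 0, new interval: [1.690000, 2.210000]
Iteration 2:
  c_2 = (1.690000 + 2.210000)/2 = 1.950000
  f(c_2) = f(1.950000) = -0.046040
  f(a) × f(c) < 0, new interval: [1.690000, 1.950000]

After 2 iteration(s), the approximation is c_2 = 1.950000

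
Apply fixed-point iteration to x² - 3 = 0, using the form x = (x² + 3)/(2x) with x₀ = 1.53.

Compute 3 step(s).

Equation: x² - 3 = 0
Fixed-point form: x = (x² + 3)/(2x)
x₀ = 1.53

x_1 = g(1.530000) = 1.745392
x_2 = g(1.745392) = 1.732102
x_3 = g(1.732102) = 1.732051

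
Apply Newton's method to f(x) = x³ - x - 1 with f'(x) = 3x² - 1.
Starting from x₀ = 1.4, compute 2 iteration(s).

f(x) = x³ - x - 1
f'(x) = 3x² - 1
x₀ = 1.4

Newton-Raphson formula: x_{n+1} = x_n - f(x_n)/f'(x_n)

Iteration 1:
  f(1.400000) = 0.344000
  f'(1.400000) = 4.880000
  x_1 = 1.400000 - 0.344000/4.880000 = 1.329508
Iteration 2:
  f(1.329508) = 0.020520
  f'(1.329508) = 4.302776
  x_2 = 1.329508 - 0.020520/4.302776 = 1.324739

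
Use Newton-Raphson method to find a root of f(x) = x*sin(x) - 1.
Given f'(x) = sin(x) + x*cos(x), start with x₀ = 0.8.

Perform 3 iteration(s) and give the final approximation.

f(x) = x*sin(x) - 1
f'(x) = sin(x) + x*cos(x)
x₀ = 0.8

Newton-Raphson formula: x_{n+1} = x_n - f(x_n)/f'(x_n)

Iteration 1:
  f(0.800000) = -0.426115
  f'(0.800000) = 1.274721
  x_1 = 0.800000 - (-0.426115)/1.274721 = 1.134281
Iteration 2:
  f(1.134281) = 0.027920
  f'(1.134281) = 1.385786
  x_2 = 1.134281 - 0.027920/1.385786 = 1.114134
Iteration 3:
  f(1.114134) = -0.000033
  f'(1.114134) = 1.388812
  x_3 = 1.114134 - (-0.000033)/1.388812 = 1.114157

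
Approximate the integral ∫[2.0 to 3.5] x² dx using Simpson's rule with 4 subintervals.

f(x) = x²
a = 2.0, b = 3.5, n = 4
h = (b - a)/n = 0.375000

Simpson's rule: (h/3)[f(x₀) + 4f(x₁) + 2f(x₂) + ... + f(xₙ)]

x_0 = 2.0000, f(x_0) = 4.000000, coefficient = 1
x_1 = 2.3750, f(x_1) = 5.640625, coefficient = 4
x_2 = 2.7500, f(x_2) = 7.562500, coefficient = 2
x_3 = 3.1250, f(x_3) = 9.765625, coefficient = 4
x_4 = 3.5000, f(x_4) = 12.250000, coefficient = 1

I ≈ (0.375000/3) × 93.000000 = 11.625000
Exact value: 11.625000
Error: 0.000000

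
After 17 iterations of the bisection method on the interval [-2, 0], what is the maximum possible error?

Bisection error bound: |error| ≤ (b-a)/2^n
|error| ≤ (0 - (-2))/2^17 = 2/2^17
|error| ≤ 0.0000152588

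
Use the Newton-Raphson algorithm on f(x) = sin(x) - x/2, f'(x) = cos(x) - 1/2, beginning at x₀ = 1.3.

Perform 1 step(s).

f(x) = sin(x) - x/2
f'(x) = cos(x) - 1/2
x₀ = 1.3

Newton-Raphson formula: x_{n+1} = x_n - f(x_n)/f'(x_n)

Iteration 1:
  f(1.300000) = 0.313558
  f'(1.300000) = -0.232501
  x_1 = 1.300000 - 0.313558/(-0.232501) = 2.648631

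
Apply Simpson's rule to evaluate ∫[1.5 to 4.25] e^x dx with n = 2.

f(x) = e^x
a = 1.5, b = 4.25, n = 2
h = (b - a)/n = 1.375000

Simpson's rule: (h/3)[f(x₀) + 4f(x₁) + 2f(x₂) + ... + f(xₙ)]

x_0 = 1.5000, f(x_0) = 4.481689, coefficient = 1
x_1 = 2.8750, f(x_1) = 17.725424, coefficient = 4
x_2 = 4.2500, f(x_2) = 70.105412, coefficient = 1

I ≈ (1.375000/3) × 145.488798 = 66.682366
Exact value: 65.623723
Error: 1.058642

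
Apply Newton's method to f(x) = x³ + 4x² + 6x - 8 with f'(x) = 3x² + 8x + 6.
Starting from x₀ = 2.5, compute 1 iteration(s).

f(x) = x³ + 4x² + 6x - 8
f'(x) = 3x² + 8x + 6
x₀ = 2.5

Newton-Raphson formula: x_{n+1} = x_n - f(x_n)/f'(x_n)

Iteration 1:
  f(2.500000) = 47.625000
  f'(2.500000) = 44.750000
  x_1 = 2.500000 - 47.625000/44.750000 = 1.435754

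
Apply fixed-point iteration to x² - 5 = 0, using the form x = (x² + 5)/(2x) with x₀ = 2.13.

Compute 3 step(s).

Equation: x² - 5 = 0
Fixed-point form: x = (x² + 5)/(2x)
x₀ = 2.13

x_1 = g(2.130000) = 2.238709
x_2 = g(2.238709) = 2.236070
x_3 = g(2.236070) = 2.236068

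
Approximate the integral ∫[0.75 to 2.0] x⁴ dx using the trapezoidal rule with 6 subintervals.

f(x) = x⁴
a = 0.75, b = 2.0, n = 6
h = (b - a)/n = 0.208333

Trapezoidal rule: (h/2)[f(x₀) + 2f(x₁) + 2f(x₂) + ... + f(xₙ)]

x_0 = 0.7500, f(x_0) = 0.316406, coefficient = 1
x_1 = 0.9583, f(x_1) = 0.843464, coefficient = 2
x_2 = 1.1667, f(x_2) = 1.852623, coefficient = 2
x_3 = 1.3750, f(x_3) = 3.574463, coefficient = 2
x_4 = 1.5833, f(x_4) = 6.284770, coefficient = 2
x_5 = 1.7917, f(x_5) = 10.304546, coefficient = 2
x_6 = 2.0000, f(x_6) = 16.000000, coefficient = 1

I ≈ (0.208333/2) × 62.036139 = 6.462098
Exact value: 6.352539
Error: 0.109559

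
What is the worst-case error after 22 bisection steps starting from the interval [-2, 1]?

Bisection error bound: |error| ≤ (b-a)/2^n
|error| ≤ (1 - (-2))/2^22 = 3/2^22
|error| ≤ 0.0000007153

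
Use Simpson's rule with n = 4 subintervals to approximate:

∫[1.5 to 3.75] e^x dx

f(x) = e^x
a = 1.5, b = 3.75, n = 4
h = (b - a)/n = 0.562500

Simpson's rule: (h/3)[f(x₀) + 4f(x₁) + 2f(x₂) + ... + f(xₙ)]

x_0 = 1.5000, f(x_0) = 4.481689, coefficient = 1
x_1 = 2.0625, f(x_1) = 7.865609, coefficient = 4
x_2 = 2.6250, f(x_2) = 13.804574, coefficient = 2
x_3 = 3.1875, f(x_3) = 24.227782, coefficient = 4
x_4 = 3.7500, f(x_4) = 42.521082, coefficient = 1

I ≈ (0.562500/3) × 202.985485 = 38.059779
Exact value: 38.039393
Error: 0.020386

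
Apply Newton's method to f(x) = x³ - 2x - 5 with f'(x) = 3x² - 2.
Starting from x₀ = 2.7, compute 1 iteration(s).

f(x) = x³ - 2x - 5
f'(x) = 3x² - 2
x₀ = 2.7

Newton-Raphson formula: x_{n+1} = x_n - f(x_n)/f'(x_n)

Iteration 1:
  f(2.700000) = 9.283000
  f'(2.700000) = 19.870000
  x_1 = 2.700000 - 9.283000/19.870000 = 2.232813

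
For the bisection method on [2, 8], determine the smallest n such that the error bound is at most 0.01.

We need (b-a)/2^n ≤ 0.01
(8 - 2)/2^n ≤ 0.01
6/2^n ≤ 0.01
2^n ≥ 600
n ≥ log₂(600) = 9.23
n ≥ 10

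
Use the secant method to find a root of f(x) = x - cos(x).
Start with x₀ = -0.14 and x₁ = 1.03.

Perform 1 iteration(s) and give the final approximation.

f(x) = x - cos(x)
x₀ = -0.14, x₁ = 1.03

Secant formula: x_{n+1} = x_n - f(x_n)(x_n - x_{n-1})/(f(x_n) - f(x_{n-1}))

Iteration 1:
  f(-0.140000) = -1.130216
  f(1.030000) = 0.515181
  x_2 = 1.030000 - 0.515181×(1.030000 - (-0.140000))/(0.515181 - (-1.130216))
       = 0.663668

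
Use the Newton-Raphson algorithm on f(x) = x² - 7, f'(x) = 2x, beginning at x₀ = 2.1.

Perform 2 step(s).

f(x) = x² - 7
f'(x) = 2x
x₀ = 2.1

Newton-Raphson formula: x_{n+1} = x_n - f(x_n)/f'(x_n)

Iteration 1:
  f(2.100000) = -2.590000
  f'(2.100000) = 4.200000
  x_1 = 2.100000 - (-2.590000)/4.200000 = 2.716667
Iteration 2:
  f(2.716667) = 0.380278
  f'(2.716667) = 5.433333
  x_2 = 2.716667 - 0.380278/5.433333 = 2.646677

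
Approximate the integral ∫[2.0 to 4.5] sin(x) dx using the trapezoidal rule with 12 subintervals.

f(x) = sin(x)
a = 2.0, b = 4.5, n = 12
h = (b - a)/n = 0.208333

Trapezoidal rule: (h/2)[f(x₀) + 2f(x₁) + 2f(x₂) + ... + f(xₙ)]

x_0 = 2.0000, f(x_0) = 0.909297, coefficient = 1
x_1 = 2.2083, f(x_1) = 0.803564, coefficient = 2
x_2 = 2.4167, f(x_2) = 0.663080, coefficient = 2
x_3 = 2.6250, f(x_3) = 0.493920, coefficient = 2
x_4 = 2.8333, f(x_4) = 0.303400, coefficient = 2
x_5 = 3.0417, f(x_5) = 0.099760, coefficient = 2
x_6 = 3.2500, f(x_6) = -0.108195, coefficient = 2
x_7 = 3.4583, f(x_7) = -0.311471, coefficient = 2
x_8 = 3.6667, f(x_8) = -0.501277, coefficient = 2
x_9 = 3.8750, f(x_9) = -0.669405, coefficient = 2
x_10 = 4.0833, f(x_10) = -0.808584, coefficient = 2
x_11 = 4.2917, f(x_11) = -0.912794, coefficient = 2
x_12 = 4.5000, f(x_12) = -0.977530, coefficient = 1

I ≈ (0.208333/2) × -1.964235 = -0.204608
Exact value: -0.205351
Error: 0.000743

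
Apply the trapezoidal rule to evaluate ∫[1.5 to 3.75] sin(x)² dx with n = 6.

f(x) = sin(x)²
a = 1.5, b = 3.75, n = 6
h = (b - a)/n = 0.375000

Trapezoidal rule: (h/2)[f(x₀) + 2f(x₁) + 2f(x₂) + ... + f(xₙ)]

x_0 = 1.5000, f(x_0) = 0.994996, coefficient = 1
x_1 = 1.8750, f(x_1) = 0.910280, coefficient = 2
x_2 = 2.2500, f(x_2) = 0.605398, coefficient = 2
x_3 = 2.6250, f(x_3) = 0.243957, coefficient = 2
x_4 = 3.0000, f(x_4) = 0.019915, coefficient = 2
x_5 = 3.3750, f(x_5) = 0.053497, coefficient = 2
x_6 = 3.7500, f(x_6) = 0.326682, coefficient = 1

I ≈ (0.375000/2) × 4.987772 = 0.935207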